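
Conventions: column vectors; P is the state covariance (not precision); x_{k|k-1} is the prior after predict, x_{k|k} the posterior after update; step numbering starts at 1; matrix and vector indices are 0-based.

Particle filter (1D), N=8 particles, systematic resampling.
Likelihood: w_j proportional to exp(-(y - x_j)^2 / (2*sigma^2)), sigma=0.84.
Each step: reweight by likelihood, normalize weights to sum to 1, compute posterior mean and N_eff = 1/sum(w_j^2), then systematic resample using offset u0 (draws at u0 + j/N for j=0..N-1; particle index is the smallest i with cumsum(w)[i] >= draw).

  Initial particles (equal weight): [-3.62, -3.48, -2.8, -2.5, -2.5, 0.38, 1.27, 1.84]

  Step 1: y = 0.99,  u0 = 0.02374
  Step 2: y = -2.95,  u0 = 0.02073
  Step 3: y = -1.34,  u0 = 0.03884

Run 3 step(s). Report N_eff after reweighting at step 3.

N_eff = 8.0000

step 1: w=[0.0000, 0.0000, 0.0000, 0.0001, 0.0001, 0.3320, 0.4088, 0.2590]  mean=1.1215  Neff=2.9032  idx=[5, 5, 5, 6, 6, 6, 7, 7]
step 2: w=[0.3305, 0.3305, 0.3305, 0.0028, 0.0028, 0.0028, 0.0001, 0.0001]  mean=0.3878  Neff=3.0522  idx=[0, 0, 0, 1, 1, 1, 2, 2]
step 3: w=[0.1250, 0.1250, 0.1250, 0.1250, 0.1250, 0.1250, 0.1250, 0.1250]  mean=0.3800  Neff=8.0000  idx=[0, 1, 2, 3, 4, 5, 6, 7]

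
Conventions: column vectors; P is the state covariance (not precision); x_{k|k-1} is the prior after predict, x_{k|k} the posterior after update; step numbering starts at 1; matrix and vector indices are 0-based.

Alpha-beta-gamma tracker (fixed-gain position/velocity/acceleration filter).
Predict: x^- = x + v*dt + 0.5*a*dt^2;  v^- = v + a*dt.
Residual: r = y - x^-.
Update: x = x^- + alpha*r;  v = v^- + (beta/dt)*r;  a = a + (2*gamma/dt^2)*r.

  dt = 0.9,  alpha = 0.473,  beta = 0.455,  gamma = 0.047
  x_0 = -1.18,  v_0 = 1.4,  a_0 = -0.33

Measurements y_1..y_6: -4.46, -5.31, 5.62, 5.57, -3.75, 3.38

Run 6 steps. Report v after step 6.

v_post = -0.0841

step 1: x_pred=-0.0536  r=-4.4063  x^+=-2.1379  v^+=-1.1247  a^+=-0.8414
step 2: x_pred=-3.4908  r=-1.8192  x^+=-4.3513  v^+=-2.8016  a^+=-1.0525
step 3: x_pred=-7.2990  r=12.9190  x^+=-1.1883  v^+=2.7824  a^+=0.4468
step 4: x_pred=1.4968  r=4.0732  x^+=3.4234  v^+=5.2437  a^+=0.9195
step 5: x_pred=8.5152  r=-12.2652  x^+=2.7138  v^+=-0.1295  a^+=-0.5039
step 6: x_pred=2.3931  r=0.9869  x^+=2.8599  v^+=-0.0841  a^+=-0.3894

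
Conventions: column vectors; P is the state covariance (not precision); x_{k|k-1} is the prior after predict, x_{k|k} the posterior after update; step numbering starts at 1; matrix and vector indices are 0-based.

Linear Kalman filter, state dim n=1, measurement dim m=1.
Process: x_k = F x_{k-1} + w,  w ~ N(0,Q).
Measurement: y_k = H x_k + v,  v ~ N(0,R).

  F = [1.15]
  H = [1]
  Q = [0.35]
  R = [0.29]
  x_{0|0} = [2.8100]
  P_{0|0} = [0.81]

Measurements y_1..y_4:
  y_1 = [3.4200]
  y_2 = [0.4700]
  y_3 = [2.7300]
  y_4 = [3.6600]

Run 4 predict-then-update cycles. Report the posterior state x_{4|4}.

step 1: x^-=[3.2315]  P^-=[1.4212]  S=[1.7112]  K=[0.8305]  nu=[0.1885]  x^+=[3.3881]  P^+=[0.2409]
step 2: x^-=[3.8963]  P^-=[0.6685]  S=[0.9585]  K=[0.6975]  nu=[-3.4263]  x^+=[1.5066]  P^+=[0.2023]
step 3: x^-=[1.7326]  P^-=[0.6175]  S=[0.9075]  K=[0.6804]  nu=[0.9974]  x^+=[2.4113]  P^+=[0.1973]
step 4: x^-=[2.7730]  P^-=[0.6110]  S=[0.9010]  K=[0.6781]  nu=[0.8870]  x^+=[3.3745]  P^+=[0.1967]

x_post = [3.3745]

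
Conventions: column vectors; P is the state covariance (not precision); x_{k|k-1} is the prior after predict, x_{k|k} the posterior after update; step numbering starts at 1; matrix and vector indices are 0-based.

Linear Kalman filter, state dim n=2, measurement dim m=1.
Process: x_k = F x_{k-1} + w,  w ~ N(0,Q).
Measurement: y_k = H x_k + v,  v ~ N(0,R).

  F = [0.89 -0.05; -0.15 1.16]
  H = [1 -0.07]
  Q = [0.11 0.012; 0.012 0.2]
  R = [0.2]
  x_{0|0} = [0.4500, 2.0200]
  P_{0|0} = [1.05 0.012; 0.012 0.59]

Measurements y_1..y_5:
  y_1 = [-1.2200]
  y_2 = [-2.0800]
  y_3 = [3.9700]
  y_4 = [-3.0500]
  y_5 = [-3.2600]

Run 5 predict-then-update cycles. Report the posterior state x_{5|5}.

x_post = [-1.8450, 6.7248]

step 1: x^-=[0.2995, 2.2757]  P^-=[0.9421 -0.1499; -0.1499 1.0134]  S=[1.1681]  K=[0.8155; -0.1891]  nu=[-1.3602]  x^+=[-0.8098, 2.5329]  P^+=[0.1652 0.0302; 0.0302 0.9716]
step 2: x^-=[-0.8474, 3.0596]  P^-=[0.2406 -0.0350; -0.0350 1.5006]  S=[0.4529]  K=[0.5367; -0.3092]  nu=[-1.0185]  x^+=[-1.3940, 3.3746]  P^+=[0.1102 0.0402; 0.0402 1.4573]
step 3: x^-=[-1.4094, 4.1236]  P^-=[0.1973 -0.0455; -0.0455 2.1494]  S=[0.4142]  K=[0.4841; -0.4730]  nu=[5.6680]  x^+=[1.3343, 1.4426]  P^+=[0.1003 0.0494; 0.0494 2.0567]
step 4: x^-=[1.1154, 1.4733]  P^-=[0.1902 -0.0693; -0.0693 2.9526]  S=[0.4143]  K=[0.4707; -0.6662]  nu=[-4.0622]  x^+=[-0.7966, 4.1794]  P^+=[0.0984 0.0606; 0.0606 2.7688]
step 5: x^-=[-0.9180, 4.9676]  P^-=[0.1895 -0.0987; -0.0987 3.9068]  S=[0.4224]  K=[0.4649; -0.8811]  nu=[-1.9943]  x^+=[-1.8450, 6.7248]  P^+=[0.0982 0.0743; 0.0743 3.5788]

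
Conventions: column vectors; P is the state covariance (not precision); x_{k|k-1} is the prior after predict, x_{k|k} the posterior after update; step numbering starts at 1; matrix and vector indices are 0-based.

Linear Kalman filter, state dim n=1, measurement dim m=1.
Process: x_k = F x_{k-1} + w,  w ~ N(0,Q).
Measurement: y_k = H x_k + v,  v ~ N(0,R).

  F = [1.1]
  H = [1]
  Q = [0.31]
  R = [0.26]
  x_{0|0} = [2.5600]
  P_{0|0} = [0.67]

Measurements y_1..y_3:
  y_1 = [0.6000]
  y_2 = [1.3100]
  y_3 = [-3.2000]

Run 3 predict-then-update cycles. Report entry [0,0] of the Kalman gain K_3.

K[0,0] = 0.6690

step 1: x^-=[2.8160]  P^-=[1.1207]  S=[1.3807]  K=[0.8117]  nu=[-2.2160]  x^+=[1.0173]  P^+=[0.2110]
step 2: x^-=[1.1190]  P^-=[0.5654]  S=[0.8254]  K=[0.6850]  nu=[0.1910]  x^+=[1.2498]  P^+=[0.1781]
step 3: x^-=[1.3748]  P^-=[0.5255]  S=[0.7855]  K=[0.6690]  nu=[-4.5748]  x^+=[-1.6857]  P^+=[0.1739]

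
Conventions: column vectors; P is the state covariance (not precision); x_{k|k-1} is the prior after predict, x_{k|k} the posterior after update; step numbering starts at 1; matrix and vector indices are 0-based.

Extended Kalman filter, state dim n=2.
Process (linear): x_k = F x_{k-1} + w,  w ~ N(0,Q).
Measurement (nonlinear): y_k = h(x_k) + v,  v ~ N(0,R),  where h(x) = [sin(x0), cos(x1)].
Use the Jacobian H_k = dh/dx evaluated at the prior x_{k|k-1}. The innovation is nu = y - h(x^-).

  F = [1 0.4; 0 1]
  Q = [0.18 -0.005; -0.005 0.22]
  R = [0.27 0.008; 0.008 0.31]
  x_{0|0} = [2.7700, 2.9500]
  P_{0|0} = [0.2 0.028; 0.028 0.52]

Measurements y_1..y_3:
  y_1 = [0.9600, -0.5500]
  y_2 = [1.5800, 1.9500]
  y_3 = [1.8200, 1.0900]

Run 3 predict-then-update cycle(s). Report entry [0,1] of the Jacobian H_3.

H_jac[0,1] = 0.0000

step 1: x^-=[3.9500, 2.9500]  P^-=[0.4856 0.2310; 0.2310 0.7400]  H_jac=[-0.6907 0.0000; 0.0000 -0.1904]  S=[0.5016 0.0384; 0.0384 0.3368]  K=[-0.6644 -0.0549; -0.2886 -0.3855]  nu=[1.6832, 0.4317]  x^+=[2.8080, 2.2979]  P^+=[0.2604 0.1173; 0.1173 0.6396]
step 2: x^-=[3.7272, 2.2979]  P^-=[0.6365 0.3681; 0.3681 0.8596]  H_jac=[-0.8334 0.0000; 0.0000 -0.7471]  S=[0.7121 0.2372; 0.2372 0.7898]  K=[-0.6989 -0.1383; -0.1777 -0.7598]  nu=[2.1327, 2.6147]  x^+=[1.8750, -0.0678]  P^+=[0.2278 0.0649; 0.0649 0.3172]
step 3: x^-=[1.8479, -0.0678]  P^-=[0.5104 0.1867; 0.1867 0.5372]  H_jac=[-0.2736 0.0000; 0.0000 0.0677]  S=[0.3082 0.0045; 0.0045 0.3125]  K=[-0.4538 0.0471; -0.1675 0.1188]  nu=[0.8582, 0.0923]  x^+=[1.4629, -0.2005]  P^+=[0.4464 0.1619; 0.1619 0.5243]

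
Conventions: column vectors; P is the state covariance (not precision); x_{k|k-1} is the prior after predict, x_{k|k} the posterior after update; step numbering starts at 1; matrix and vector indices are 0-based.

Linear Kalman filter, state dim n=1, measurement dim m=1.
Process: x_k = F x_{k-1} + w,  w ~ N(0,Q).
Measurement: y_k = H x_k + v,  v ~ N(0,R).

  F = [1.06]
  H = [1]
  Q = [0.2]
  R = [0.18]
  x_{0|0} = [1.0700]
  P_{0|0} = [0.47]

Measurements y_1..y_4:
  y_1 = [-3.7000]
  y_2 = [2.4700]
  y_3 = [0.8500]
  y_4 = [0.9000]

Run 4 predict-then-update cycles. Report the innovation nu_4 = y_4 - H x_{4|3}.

innov = [0.0449]

step 1: x^-=[1.1342]  P^-=[0.7281]  S=[0.9081]  K=[0.8018]  nu=[-4.8342]  x^+=[-2.7418]  P^+=[0.1443]
step 2: x^-=[-2.9063]  P^-=[0.3622]  S=[0.5422]  K=[0.6680]  nu=[5.3763]  x^+=[0.6850]  P^+=[0.1202]
step 3: x^-=[0.7261]  P^-=[0.3351]  S=[0.5151]  K=[0.6506]  nu=[0.1239]  x^+=[0.8067]  P^+=[0.1171]
step 4: x^-=[0.8551]  P^-=[0.3316]  S=[0.5116]  K=[0.6481]  nu=[0.0449]  x^+=[0.8842]  P^+=[0.1167]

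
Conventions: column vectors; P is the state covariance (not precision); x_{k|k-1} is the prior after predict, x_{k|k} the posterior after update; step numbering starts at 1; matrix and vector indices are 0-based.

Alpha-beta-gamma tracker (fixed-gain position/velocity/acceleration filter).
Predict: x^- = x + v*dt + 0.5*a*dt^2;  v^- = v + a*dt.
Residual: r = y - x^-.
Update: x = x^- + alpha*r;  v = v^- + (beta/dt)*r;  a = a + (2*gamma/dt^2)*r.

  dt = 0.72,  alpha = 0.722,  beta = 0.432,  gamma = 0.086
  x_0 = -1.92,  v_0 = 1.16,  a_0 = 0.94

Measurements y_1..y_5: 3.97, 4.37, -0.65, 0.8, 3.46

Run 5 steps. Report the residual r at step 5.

step 1: x_pred=-0.8412  r=4.8112  x^+=2.6325  v^+=4.7235  a^+=2.5363
step 2: x_pred=6.6908  r=-2.3208  x^+=5.0152  v^+=5.1571  a^+=1.7663
step 3: x_pred=9.1861  r=-9.8361  x^+=2.0844  v^+=0.5272  a^+=-1.4973
step 4: x_pred=2.0759  r=-1.2759  x^+=1.1547  v^+=-1.3164  a^+=-1.9206
step 5: x_pred=-0.2909  r=3.7509  x^+=2.4172  v^+=-0.4487  a^+=-0.6761

resid = 3.7509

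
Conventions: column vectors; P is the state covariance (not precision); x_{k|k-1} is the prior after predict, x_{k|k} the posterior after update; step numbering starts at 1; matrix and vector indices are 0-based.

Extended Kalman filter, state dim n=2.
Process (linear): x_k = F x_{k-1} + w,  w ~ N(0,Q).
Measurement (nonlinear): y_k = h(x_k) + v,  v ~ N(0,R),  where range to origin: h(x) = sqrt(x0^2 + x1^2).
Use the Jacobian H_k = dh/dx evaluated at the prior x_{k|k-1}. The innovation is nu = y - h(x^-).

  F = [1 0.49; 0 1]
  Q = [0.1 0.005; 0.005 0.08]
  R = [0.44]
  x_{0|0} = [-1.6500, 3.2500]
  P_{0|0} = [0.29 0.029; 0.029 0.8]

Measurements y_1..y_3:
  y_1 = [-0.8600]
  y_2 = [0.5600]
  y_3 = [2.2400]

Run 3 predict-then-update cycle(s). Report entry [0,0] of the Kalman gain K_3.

K[0,0] = -0.2083

step 1: x^-=[-0.0575, 3.2500]  P^-=[0.6105 0.4260; 0.4260 0.8800]  H_jac=[-0.0177 0.9998]  S=[1.3048]  K=[0.3181; 0.6685]  nu=[-4.1105]  x^+=[-1.3652, 0.5020]  P^+=[0.4784 0.1485; 0.1485 0.2968]
step 2: x^-=[-1.1193, 0.5020]  P^-=[0.7952 0.2989; 0.2989 0.3768]  H_jac=[-0.9124 0.4092]  S=[0.9419]  K=[-0.6404; -0.1258]  nu=[-0.6667]  x^+=[-0.6923, 0.5859]  P^+=[0.4089 0.2230; 0.2230 0.3619]
step 3: x^-=[-0.4052, 0.5859]  P^-=[0.8143 0.4053; 0.4053 0.4419]  H_jac=[-0.5688 0.8225]  S=[0.6231]  K=[-0.2083; 0.2133]  nu=[1.5276]  x^+=[-0.7234, 0.9117]  P^+=[0.7873 0.4330; 0.4330 0.4136]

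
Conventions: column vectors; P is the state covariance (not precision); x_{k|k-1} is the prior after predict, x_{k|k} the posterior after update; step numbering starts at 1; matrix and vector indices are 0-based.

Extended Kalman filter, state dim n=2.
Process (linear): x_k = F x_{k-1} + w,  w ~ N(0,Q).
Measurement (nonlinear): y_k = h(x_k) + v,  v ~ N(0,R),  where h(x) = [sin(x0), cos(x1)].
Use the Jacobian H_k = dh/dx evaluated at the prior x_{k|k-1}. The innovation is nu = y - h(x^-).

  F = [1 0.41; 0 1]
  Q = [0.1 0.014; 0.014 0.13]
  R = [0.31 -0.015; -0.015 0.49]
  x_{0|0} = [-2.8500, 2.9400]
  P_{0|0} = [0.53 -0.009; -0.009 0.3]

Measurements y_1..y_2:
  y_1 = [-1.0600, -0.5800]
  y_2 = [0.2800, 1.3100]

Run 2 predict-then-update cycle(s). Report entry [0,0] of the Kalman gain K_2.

step 1: x^-=[-1.6446, 2.9400]  P^-=[0.6731 0.1280; 0.1280 0.4300]  H_jac=[-0.0737 0.0000; 0.0000 -0.2002]  S=[0.3137 -0.0131; -0.0131 0.5072]  K=[-0.1605 -0.0547; -0.0372 -0.1707]  nu=[-0.0627, 0.3997]  x^+=[-1.6564, 2.8741]  P^+=[0.6637 0.1218; 0.1218 0.4150]
step 2: x^-=[-0.4780, 2.8741]  P^-=[0.9333 0.3059; 0.3059 0.5450]  H_jac=[0.8879 0.0000; 0.0000 -0.2643]  S=[1.0458 -0.0868; -0.0868 0.5281]  K=[0.7905 -0.0232; 0.2404 -0.2333]  nu=[0.7400, 2.2744]  x^+=[0.0542, 2.5214]  P^+=[0.2764 0.0879; 0.0879 0.4461]

K[0,0] = 0.7905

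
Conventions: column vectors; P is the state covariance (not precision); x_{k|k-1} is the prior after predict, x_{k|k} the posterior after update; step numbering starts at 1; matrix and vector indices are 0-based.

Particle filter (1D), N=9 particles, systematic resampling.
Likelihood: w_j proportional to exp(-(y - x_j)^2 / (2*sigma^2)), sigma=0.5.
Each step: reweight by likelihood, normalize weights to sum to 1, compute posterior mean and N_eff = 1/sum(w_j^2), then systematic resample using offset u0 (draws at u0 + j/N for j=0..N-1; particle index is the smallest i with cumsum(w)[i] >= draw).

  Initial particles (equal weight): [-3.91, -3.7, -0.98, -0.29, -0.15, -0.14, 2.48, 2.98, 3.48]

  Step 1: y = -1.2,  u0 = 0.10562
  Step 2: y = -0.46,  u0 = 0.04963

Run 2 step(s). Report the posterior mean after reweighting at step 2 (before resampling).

step 1: w=[0.0000, 0.0000, 0.6905, 0.1452, 0.0839, 0.0804, 0.0000, 0.0000, 0.0000]  mean=-0.7427  Neff=1.9554  idx=[2, 2, 2, 2, 2, 2, 3, 4, 5]
step 2: w=[0.0958, 0.0958, 0.0958, 0.0958, 0.0958, 0.0958, 0.1553, 0.1358, 0.1341]  mean=-0.6475  Neff=8.6502  idx=[0, 1, 2, 3, 5, 6, 6, 7, 8]

post_mean = -0.6475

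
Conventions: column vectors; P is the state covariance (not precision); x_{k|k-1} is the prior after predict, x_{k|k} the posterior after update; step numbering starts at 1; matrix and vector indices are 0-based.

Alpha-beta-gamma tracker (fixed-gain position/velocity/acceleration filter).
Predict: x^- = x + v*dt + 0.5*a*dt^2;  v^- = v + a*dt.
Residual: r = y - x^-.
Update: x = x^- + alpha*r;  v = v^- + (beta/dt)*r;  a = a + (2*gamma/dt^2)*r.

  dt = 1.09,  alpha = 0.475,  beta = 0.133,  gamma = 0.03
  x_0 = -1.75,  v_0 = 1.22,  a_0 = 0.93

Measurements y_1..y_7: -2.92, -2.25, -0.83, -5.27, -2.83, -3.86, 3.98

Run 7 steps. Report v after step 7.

v_post = 0.5979

step 1: x_pred=0.1323  r=-3.0523  x^+=-1.3176  v^+=1.8613  a^+=0.7759
step 2: x_pred=1.1721  r=-3.4221  x^+=-0.4534  v^+=2.2894  a^+=0.6030
step 3: x_pred=2.4003  r=-3.2303  x^+=0.8659  v^+=2.5525  a^+=0.4399
step 4: x_pred=3.9095  r=-9.1795  x^+=-0.4508  v^+=1.9120  a^+=-0.0237
step 5: x_pred=1.6192  r=-4.4492  x^+=-0.4941  v^+=1.3433  a^+=-0.2484
step 6: x_pred=0.8225  r=-4.6825  x^+=-1.4017  v^+=0.5012  a^+=-0.4848
step 7: x_pred=-1.1433  r=5.1233  x^+=1.2902  v^+=0.5979  a^+=-0.2261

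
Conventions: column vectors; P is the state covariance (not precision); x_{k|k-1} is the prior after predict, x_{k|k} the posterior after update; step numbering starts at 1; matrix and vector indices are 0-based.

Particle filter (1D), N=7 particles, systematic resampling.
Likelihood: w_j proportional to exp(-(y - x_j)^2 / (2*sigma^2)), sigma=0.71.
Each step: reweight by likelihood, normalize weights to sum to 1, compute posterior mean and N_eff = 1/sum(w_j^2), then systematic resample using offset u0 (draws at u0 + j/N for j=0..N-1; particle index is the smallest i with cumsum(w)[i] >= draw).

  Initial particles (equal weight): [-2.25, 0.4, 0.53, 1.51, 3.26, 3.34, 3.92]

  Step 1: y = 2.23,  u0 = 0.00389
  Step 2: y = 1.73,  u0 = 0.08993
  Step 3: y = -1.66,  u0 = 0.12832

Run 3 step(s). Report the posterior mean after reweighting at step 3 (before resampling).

step 1: w=[0.0000, 0.0259, 0.0408, 0.4291, 0.2505, 0.2114, 0.0422]  mean=2.3683  Neff=3.3817  idx=[1, 3, 3, 3, 4, 4, 5]
step 2: w=[0.0523, 0.2884, 0.2884, 0.2884, 0.0297, 0.0297, 0.0231]  mean=1.5981  Neff=3.9287  idx=[1, 1, 2, 2, 3, 3, 4]
step 3: w=[0.1667, 0.1667, 0.1667, 0.1667, 0.1667, 0.1667, 0.0000]  mean=1.5100  Neff=6.0000  idx=[0, 1, 2, 3, 4, 5, 5]

post_mean = 1.5100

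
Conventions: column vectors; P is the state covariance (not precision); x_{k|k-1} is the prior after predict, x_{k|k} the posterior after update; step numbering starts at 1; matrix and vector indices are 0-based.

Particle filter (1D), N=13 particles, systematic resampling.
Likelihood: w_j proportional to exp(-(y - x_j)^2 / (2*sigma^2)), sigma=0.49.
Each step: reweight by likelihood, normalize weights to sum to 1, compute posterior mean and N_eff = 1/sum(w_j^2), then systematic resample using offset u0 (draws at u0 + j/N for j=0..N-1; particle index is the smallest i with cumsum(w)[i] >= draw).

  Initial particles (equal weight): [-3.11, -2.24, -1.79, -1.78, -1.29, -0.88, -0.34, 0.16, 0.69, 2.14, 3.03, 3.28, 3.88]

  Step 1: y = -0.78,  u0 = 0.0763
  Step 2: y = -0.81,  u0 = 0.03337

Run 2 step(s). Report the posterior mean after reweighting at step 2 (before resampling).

step 1: w=[0.0000, 0.0044, 0.0450, 0.0469, 0.2191, 0.3689, 0.2517, 0.0598, 0.0042, 0.0000, 0.0000, 0.0000, 0.0000]  mean=-0.8544  Neff=3.9180  idx=[3, 4, 4, 4, 5, 5, 5, 5, 6, 6, 6, 6, 8]
step 2: w=[0.0166, 0.0729, 0.0729, 0.0729, 0.1166, 0.1166, 0.1166, 0.1166, 0.0743, 0.0743, 0.0743, 0.0743, 0.0011]  mean=-0.8223  Neff=10.7902  idx=[1, 2, 3, 4, 4, 5, 6, 6, 7, 8, 9, 10, 11]

post_mean = -0.8223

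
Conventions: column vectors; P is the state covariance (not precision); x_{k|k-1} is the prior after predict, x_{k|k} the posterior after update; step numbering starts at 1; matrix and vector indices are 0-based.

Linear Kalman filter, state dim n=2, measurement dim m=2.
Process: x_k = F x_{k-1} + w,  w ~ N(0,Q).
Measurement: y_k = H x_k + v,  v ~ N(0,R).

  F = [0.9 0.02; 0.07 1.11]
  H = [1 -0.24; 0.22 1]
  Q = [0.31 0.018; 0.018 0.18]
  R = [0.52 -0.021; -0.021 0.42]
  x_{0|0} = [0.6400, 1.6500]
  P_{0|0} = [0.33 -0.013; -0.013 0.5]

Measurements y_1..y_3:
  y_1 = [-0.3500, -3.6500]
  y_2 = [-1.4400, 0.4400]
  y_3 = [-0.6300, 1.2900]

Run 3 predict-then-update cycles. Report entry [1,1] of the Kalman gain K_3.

step 1: x^-=[0.6090, 1.8763]  P^-=[0.5770 0.0369; 0.0369 0.7956]  S=[1.1252 -0.0501; -0.0501 1.2598]  K=[0.5117 0.1504; -0.1087 0.6337]  nu=[-0.5087, -5.6603]  x^+=[-0.5025, -1.6552]  P^+=[0.2617 -0.0052; -0.0052 0.2696]
step 2: x^-=[-0.4853, -1.8725]  P^-=[0.5219 0.0353; 0.0353 0.5126]  S=[1.0545 0.0042; 0.0042 0.9734]  K=[0.4863 0.1521; -0.0853 0.5350]  nu=[-1.4041, 2.4192]  x^+=[-0.8001, -0.4584]  P^+=[0.2494 -0.0012; -0.0012 0.2267]
step 3: x^-=[-0.7293, -0.5649]  P^-=[0.5120 0.0376; 0.0376 0.4604]  S=[1.0405 0.0167; 0.0167 0.9217]  K=[0.4810 0.1542; -0.0783 0.5099]  nu=[-0.0363, 2.0153]  x^+=[-0.4359, 0.4656]  P^+=[0.2469 0.0004; 0.0004 0.2157]

K[1,1] = 0.5099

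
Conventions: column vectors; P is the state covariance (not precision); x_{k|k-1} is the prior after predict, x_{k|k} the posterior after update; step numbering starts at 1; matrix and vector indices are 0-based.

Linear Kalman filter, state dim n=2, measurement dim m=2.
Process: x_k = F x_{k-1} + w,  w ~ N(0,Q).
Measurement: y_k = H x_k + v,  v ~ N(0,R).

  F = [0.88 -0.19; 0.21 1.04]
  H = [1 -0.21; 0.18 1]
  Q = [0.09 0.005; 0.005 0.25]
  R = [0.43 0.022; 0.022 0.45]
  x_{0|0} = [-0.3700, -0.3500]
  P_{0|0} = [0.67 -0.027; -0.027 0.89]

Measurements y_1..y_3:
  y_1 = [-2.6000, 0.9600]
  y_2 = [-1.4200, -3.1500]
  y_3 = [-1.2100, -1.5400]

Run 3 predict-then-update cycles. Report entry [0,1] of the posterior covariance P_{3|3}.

P_post[0,1] = 0.0056

step 1: x^-=[-0.2591, -0.4417]  P^-=[0.6500 -0.0707; -0.0707 1.2304]  S=[1.1640 -0.1874; -0.1874 1.6760]  K=[0.5862 0.0932; -0.1688 0.7077]  nu=[-2.4337, 1.4483]  x^+=[-1.5508, 0.9940]  P^+=[0.2560 0.0088; 0.0088 0.3132]
step 2: x^-=[-1.5535, 0.7081]  P^-=[0.2966 -0.0019; -0.0019 0.6038]  S=[0.7540 -0.0533; -0.0533 1.0627]  K=[0.3987 0.0684; -0.1311 0.5613]  nu=[0.2822, -3.5784]  x^+=[-1.6858, -1.3374]  P^+=[0.1747 0.0081; 0.0081 0.2482]
step 3: x^-=[-1.2294, -1.7449]  P^-=[0.2315 -0.0047; -0.0047 0.5297]  S=[0.6868 -0.0521; -0.0521 0.9856]  K=[0.3427 0.0556; -0.1286 0.5299]  nu=[-0.3470, 0.4262]  x^+=[-1.3246, -1.4745]  P^+=[0.1498 0.0056; 0.0056 0.2346]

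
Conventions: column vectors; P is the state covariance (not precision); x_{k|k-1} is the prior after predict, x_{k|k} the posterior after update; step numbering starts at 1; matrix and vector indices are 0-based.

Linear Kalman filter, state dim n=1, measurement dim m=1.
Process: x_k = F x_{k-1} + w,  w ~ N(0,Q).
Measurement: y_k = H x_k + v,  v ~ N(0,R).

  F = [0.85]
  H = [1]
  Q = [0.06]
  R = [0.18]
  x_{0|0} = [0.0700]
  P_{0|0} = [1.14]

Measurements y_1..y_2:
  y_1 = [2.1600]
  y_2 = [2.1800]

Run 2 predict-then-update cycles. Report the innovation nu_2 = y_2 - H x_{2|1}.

step 1: x^-=[0.0595]  P^-=[0.8836]  S=[1.0636]  K=[0.8308]  nu=[2.1005]  x^+=[1.8045]  P^+=[0.1495]
step 2: x^-=[1.5339]  P^-=[0.1680]  S=[0.3480]  K=[0.4828]  nu=[0.6461]  x^+=[1.8458]  P^+=[0.0869]

innov = [0.6461]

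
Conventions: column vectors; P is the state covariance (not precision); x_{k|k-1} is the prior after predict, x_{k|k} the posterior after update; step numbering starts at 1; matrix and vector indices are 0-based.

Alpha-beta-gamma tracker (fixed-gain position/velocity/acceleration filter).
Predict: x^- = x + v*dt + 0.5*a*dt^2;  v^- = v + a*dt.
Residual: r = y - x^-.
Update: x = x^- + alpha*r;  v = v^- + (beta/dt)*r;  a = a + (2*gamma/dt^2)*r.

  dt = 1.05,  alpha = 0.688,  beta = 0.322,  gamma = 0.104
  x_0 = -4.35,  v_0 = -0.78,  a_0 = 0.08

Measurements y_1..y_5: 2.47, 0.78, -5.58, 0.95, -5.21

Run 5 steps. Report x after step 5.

step 1: x_pred=-5.1249  r=7.5949  x^+=0.1004  v^+=1.6331  a^+=1.5129
step 2: x_pred=2.6491  r=-1.8691  x^+=1.3632  v^+=2.6484  a^+=1.1602
step 3: x_pred=4.7836  r=-10.3636  x^+=-2.3466  v^+=0.6885  a^+=-0.7950
step 4: x_pred=-2.0619  r=3.0119  x^+=0.0103  v^+=0.7774  a^+=-0.2268
step 5: x_pred=0.7016  r=-5.9116  x^+=-3.3656  v^+=-1.2736  a^+=-1.3420

x_post = -3.3656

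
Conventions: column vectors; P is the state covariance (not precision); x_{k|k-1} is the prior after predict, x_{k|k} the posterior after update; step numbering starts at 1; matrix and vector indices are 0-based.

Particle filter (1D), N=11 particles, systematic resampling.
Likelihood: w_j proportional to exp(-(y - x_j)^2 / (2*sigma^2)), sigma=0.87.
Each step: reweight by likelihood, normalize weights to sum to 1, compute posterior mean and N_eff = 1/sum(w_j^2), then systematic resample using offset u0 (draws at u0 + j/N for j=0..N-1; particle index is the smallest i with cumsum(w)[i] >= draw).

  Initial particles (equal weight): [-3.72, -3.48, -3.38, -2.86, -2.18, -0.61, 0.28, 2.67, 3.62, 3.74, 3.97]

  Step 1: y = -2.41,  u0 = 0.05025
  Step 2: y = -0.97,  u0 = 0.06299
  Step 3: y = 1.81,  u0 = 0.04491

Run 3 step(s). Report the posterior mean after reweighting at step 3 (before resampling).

post_mean = -2.1831

step 1: w=[0.0977, 0.1425, 0.1630, 0.2655, 0.2931, 0.0357, 0.0025, 0.0000, 0.0000, 0.0000, 0.0000]  mean=-2.8295  Neff=4.6711  idx=[0, 1, 1, 2, 3, 3, 3, 4, 4, 4, 4]
step 2: w=[0.0036, 0.0084, 0.0084, 0.0116, 0.0507, 0.0507, 0.0507, 0.2040, 0.2040, 0.2040, 0.2040]  mean=-2.3246  Neff=5.7318  idx=[4, 6, 7, 7, 8, 8, 9, 9, 9, 10, 10]
step 3: w=[0.0023, 0.0023, 0.1106, 0.1106, 0.1106, 0.1106, 0.1106, 0.1106, 0.1106, 0.1106, 0.1106]  mean=-2.1831  Neff=9.0811  idx=[2, 3, 4, 4, 5, 6, 7, 8, 8, 9, 10]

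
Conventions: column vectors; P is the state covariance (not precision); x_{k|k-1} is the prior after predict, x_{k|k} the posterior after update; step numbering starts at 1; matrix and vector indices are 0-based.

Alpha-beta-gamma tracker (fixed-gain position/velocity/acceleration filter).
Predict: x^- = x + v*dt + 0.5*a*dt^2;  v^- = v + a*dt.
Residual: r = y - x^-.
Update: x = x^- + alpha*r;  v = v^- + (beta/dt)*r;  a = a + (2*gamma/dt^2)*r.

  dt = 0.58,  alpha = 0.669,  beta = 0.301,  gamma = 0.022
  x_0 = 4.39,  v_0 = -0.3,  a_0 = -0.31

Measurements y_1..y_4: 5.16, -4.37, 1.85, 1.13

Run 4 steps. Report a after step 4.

step 1: x_pred=4.1639  r=0.9961  x^+=4.8303  v^+=0.0372  a^+=-0.1797
step 2: x_pred=4.8216  r=-9.1916  x^+=-1.3276  v^+=-4.8372  a^+=-1.3819
step 3: x_pred=-4.3656  r=6.2156  x^+=-0.2074  v^+=-2.4130  a^+=-0.5690
step 4: x_pred=-1.7026  r=2.8326  x^+=0.1924  v^+=-1.2730  a^+=-0.1985

a_post = -0.1985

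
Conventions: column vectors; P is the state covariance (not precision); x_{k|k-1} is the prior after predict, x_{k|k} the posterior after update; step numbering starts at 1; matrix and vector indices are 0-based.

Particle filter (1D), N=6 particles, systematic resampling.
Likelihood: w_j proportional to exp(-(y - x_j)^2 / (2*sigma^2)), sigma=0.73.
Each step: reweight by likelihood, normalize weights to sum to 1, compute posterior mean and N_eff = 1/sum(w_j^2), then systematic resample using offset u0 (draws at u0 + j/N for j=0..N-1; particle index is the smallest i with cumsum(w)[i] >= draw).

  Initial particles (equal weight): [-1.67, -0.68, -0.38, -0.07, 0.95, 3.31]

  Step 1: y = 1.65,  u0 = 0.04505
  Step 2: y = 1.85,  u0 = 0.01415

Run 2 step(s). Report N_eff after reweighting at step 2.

step 1: w=[0.0000, 0.0077, 0.0263, 0.0782, 0.7931, 0.0946]  mean=1.0459  Neff=1.5509  idx=[3, 4, 4, 4, 4, 4]
step 2: w=[0.0133, 0.1973, 0.1973, 0.1973, 0.1973, 0.1973]  mean=0.9365  Neff=5.1308  idx=[1, 1, 2, 3, 4, 5]

N_eff = 5.1308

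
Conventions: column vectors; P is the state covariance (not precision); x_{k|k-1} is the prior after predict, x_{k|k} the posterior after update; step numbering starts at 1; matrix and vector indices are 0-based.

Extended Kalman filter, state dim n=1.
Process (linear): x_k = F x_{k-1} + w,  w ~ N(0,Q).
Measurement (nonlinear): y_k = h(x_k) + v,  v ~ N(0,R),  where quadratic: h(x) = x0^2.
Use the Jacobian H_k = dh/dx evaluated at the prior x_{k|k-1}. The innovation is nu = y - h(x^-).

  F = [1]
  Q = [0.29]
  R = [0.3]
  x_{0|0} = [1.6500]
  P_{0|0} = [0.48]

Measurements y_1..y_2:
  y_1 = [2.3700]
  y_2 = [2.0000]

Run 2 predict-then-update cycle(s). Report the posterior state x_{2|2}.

x_post = [1.4313]

step 1: x^-=[1.6500]  P^-=[0.7700]  H_jac=[3.3000]  S=[8.6853]  K=[0.2926]  nu=[-0.3525]  x^+=[1.5469]  P^+=[0.0266]
step 2: x^-=[1.5469]  P^-=[0.3166]  H_jac=[3.0937]  S=[3.3302]  K=[0.2941]  nu=[-0.3928]  x^+=[1.4313]  P^+=[0.0285]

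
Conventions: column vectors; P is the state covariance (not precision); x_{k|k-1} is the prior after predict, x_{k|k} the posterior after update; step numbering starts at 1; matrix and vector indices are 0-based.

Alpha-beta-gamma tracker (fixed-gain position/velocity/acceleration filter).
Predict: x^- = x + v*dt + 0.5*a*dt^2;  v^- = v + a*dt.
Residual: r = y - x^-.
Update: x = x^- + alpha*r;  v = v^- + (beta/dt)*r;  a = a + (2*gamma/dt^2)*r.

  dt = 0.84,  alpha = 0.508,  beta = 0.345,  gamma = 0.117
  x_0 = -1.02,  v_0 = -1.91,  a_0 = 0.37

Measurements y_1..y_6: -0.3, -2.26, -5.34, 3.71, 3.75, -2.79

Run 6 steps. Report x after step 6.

x_post = 2.5233

step 1: x_pred=-2.4939  r=2.1939  x^+=-1.3794  v^+=-0.6981  a^+=1.0976
step 2: x_pred=-1.5786  r=-0.6814  x^+=-1.9248  v^+=-0.0561  a^+=0.8716
step 3: x_pred=-1.6643  r=-3.6757  x^+=-3.5316  v^+=-0.8336  a^+=-0.3474
step 4: x_pred=-4.3543  r=8.0643  x^+=-0.2577  v^+=2.1868  a^+=2.3270
step 5: x_pred=2.4002  r=1.3498  x^+=3.0859  v^+=4.6958  a^+=2.7747
step 6: x_pred=8.0093  r=-10.7993  x^+=2.5233  v^+=2.5911  a^+=-0.8067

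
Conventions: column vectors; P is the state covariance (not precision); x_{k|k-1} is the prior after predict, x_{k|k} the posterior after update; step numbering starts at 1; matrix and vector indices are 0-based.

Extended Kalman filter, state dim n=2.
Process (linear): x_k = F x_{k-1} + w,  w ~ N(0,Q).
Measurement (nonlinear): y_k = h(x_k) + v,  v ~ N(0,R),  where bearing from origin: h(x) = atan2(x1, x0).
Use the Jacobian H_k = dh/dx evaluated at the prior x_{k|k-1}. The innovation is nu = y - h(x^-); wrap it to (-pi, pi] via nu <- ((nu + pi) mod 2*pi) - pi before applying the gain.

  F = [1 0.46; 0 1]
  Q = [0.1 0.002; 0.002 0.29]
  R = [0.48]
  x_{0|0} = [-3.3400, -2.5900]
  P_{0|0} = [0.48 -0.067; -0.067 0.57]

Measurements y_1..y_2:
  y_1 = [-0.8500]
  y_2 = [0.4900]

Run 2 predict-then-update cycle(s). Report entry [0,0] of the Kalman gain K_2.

K[0,0] = -0.0042

step 1: x^-=[-4.5314, -2.5900]  P^-=[0.6390 0.1972; 0.1972 0.8600]  H_jac=[0.0951 -0.1663]  S=[0.5033]  K=[0.0555; -0.2470]  nu=[1.7723]  x^+=[-4.4330, -3.0277]  P^+=[0.6374 0.2041; 0.2041 0.8293]
step 2: x^-=[-5.8257, -3.0277]  P^-=[1.1007 0.5876; 0.5876 1.1193]  H_jac=[0.0702 -0.1351]  S=[0.4947]  K=[-0.0042; -0.2224]  nu=[-3.1309]  x^+=[-5.8124, -2.3315]  P^+=[1.1007 0.5871; 0.5871 1.0948]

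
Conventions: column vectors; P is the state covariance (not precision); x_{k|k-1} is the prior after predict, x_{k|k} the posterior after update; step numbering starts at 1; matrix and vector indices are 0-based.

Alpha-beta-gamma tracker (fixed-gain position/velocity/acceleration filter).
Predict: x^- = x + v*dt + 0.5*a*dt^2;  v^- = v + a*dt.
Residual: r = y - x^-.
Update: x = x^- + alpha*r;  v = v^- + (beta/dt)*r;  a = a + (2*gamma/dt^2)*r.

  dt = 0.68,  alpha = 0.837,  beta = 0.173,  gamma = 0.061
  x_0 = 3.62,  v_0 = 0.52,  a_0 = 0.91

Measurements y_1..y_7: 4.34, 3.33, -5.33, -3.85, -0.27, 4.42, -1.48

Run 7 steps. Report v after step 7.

v_post = -0.7770

step 1: x_pred=4.1840  r=0.1560  x^+=4.3146  v^+=1.1785  a^+=0.9512
step 2: x_pred=5.3359  r=-2.0059  x^+=3.6570  v^+=1.3150  a^+=0.4219
step 3: x_pred=4.6487  r=-9.9787  x^+=-3.7035  v^+=-0.9368  a^+=-2.2108
step 4: x_pred=-4.8517  r=1.0017  x^+=-4.0133  v^+=-2.1854  a^+=-1.9466
step 5: x_pred=-5.9494  r=5.6794  x^+=-1.1957  v^+=-2.0641  a^+=-0.4481
step 6: x_pred=-2.7029  r=7.1229  x^+=3.2590  v^+=-0.5567  a^+=1.4312
step 7: x_pred=3.2113  r=-4.6913  x^+=-0.7153  v^+=-0.7770  a^+=0.1934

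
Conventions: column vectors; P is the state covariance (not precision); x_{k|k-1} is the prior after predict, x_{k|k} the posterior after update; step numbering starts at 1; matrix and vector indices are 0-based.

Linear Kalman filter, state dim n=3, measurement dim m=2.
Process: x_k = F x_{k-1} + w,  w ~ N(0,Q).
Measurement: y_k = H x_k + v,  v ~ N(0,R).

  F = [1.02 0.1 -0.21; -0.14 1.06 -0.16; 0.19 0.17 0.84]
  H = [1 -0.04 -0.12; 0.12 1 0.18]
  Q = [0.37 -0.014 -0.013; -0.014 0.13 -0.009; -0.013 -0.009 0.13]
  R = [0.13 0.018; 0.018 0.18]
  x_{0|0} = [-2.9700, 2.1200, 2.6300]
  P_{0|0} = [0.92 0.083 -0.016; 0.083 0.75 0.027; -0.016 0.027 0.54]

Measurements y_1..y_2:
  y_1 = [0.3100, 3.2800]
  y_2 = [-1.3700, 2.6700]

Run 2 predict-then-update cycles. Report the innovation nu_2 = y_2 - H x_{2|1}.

innov = [-1.1468, -0.2586]

step 1: x^-=[-3.3697, 2.2422, 2.0053]  P^-=[1.3811 0.0365 0.0870; 0.0365 0.9700 0.0695; 0.0870 0.0695 0.5739]  S=[1.4978 0.1745; 0.1745 1.2261]  K=[0.9085 0.0485; -0.1025 0.8195; -0.0073 0.1505]  nu=[4.0100, 1.0812]  x^+=[0.3258, 2.7171, 2.1388]  P^+=[0.1266 -0.0017 0.0642; -0.0017 0.1601 -0.0791; 0.0642 -0.0791 0.5464]
step 2: x^-=[0.1549, 2.4923, 2.3204]  P^-=[0.5029 0.0118 -0.0338; 0.0118 0.3566 -0.1350; -0.0338 -0.1350 0.5225]  S=[0.6469 0.0761; 0.0761 0.5135]  K=[0.7815 0.0128; -0.0562 0.6581; -0.1329 -0.0680]  nu=[-1.1468, -0.2586]  x^+=[-0.7446, 2.3866, 2.4904]  P^+=[0.1062 -0.0032 0.0380; -0.0032 0.1377 -0.1105; 0.0380 -0.1105 0.5074]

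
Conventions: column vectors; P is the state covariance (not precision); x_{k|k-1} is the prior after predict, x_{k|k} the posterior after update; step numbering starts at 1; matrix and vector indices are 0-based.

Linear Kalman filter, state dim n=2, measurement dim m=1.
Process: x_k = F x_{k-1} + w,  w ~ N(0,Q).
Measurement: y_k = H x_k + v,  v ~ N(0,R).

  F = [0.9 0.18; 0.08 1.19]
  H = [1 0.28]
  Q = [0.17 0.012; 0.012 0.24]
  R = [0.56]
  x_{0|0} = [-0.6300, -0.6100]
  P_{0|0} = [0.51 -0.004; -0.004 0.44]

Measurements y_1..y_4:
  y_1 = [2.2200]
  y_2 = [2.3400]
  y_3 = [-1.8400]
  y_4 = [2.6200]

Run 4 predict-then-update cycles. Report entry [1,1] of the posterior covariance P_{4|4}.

P_post[1,1] = 1.5534

step 1: x^-=[-0.6768, -0.7763]  P^-=[0.5961 0.1386; 0.1386 0.8656]  S=[1.3016]  K=[0.4878; 0.2927]  nu=[3.1142]  x^+=[0.8422, 0.1353]  P^+=[0.2864 -0.0472; -0.0472 0.7541]
step 2: x^-=[0.7824, 0.2284]  P^-=[0.4111 0.1429; 0.1429 1.3007]  S=[1.1531]  K=[0.3912; 0.4398]  nu=[1.4937]  x^+=[1.3667, 0.8852]  P^+=[0.2346 -0.0555; -0.0555 1.0777]
step 3: x^-=[1.3894, 1.1628]  P^-=[0.3770 0.1995; 0.1995 1.7570]  S=[1.1865]  K=[0.3648; 0.5828]  nu=[-3.5550]  x^+=[0.0925, -0.9091]  P^+=[0.2191 -0.0528; -0.0528 1.3540]
step 4: x^-=[-0.0804, -1.0744]  P^-=[0.3742 0.2605; 0.2605 2.1488]  S=[1.2486]  K=[0.3581; 0.6905]  nu=[3.0013]  x^+=[0.9945, 0.9981]  P^+=[0.2141 -0.0483; -0.0483 1.5534]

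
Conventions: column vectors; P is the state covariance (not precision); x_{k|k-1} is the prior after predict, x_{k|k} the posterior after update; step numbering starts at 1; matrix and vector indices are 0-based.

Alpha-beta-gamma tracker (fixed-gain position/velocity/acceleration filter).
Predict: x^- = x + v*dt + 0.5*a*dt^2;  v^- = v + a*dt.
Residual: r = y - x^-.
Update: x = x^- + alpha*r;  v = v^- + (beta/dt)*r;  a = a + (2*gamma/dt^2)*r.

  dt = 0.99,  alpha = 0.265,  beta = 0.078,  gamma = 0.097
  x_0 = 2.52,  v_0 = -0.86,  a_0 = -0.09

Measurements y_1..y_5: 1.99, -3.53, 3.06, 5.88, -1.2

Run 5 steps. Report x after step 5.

x_post = -0.5065

step 1: x_pred=1.6245  r=0.3655  x^+=1.7214  v^+=-0.9203  a^+=-0.0177
step 2: x_pred=0.8016  r=-4.3316  x^+=-0.3463  v^+=-1.2791  a^+=-0.8750
step 3: x_pred=-2.0414  r=5.1014  x^+=-0.6895  v^+=-1.7434  a^+=0.1347
step 4: x_pred=-2.3495  r=8.2295  x^+=-0.1687  v^+=-0.9617  a^+=1.7636
step 5: x_pred=-0.2565  r=-0.9435  x^+=-0.5065  v^+=0.7100  a^+=1.5769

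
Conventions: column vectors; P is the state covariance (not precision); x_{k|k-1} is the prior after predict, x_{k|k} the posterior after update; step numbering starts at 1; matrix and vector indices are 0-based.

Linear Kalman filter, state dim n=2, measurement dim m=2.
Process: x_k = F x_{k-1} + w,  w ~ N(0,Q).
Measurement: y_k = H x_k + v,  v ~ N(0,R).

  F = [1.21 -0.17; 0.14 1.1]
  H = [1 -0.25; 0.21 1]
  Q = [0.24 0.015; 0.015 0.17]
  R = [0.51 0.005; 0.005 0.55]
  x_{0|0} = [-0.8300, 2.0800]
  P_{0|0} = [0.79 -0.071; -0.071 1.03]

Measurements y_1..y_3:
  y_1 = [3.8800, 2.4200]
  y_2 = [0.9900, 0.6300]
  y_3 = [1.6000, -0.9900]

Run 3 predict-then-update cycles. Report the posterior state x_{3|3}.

x_post = [1.6497, 0.1349]

step 1: x^-=[-1.3579, 2.1718]  P^-=[1.4556 -0.1366; -0.1366 1.4099]  S=[2.1220 -0.1712; -0.1712 1.9667]  K=[0.7140 0.1481; -0.1750 0.6871]  nu=[5.7809, 0.5334]  x^+=[2.8486, 1.5264]  P^+=[0.3669 0.0080; 0.0080 0.3753]
step 2: x^-=[3.1874, 2.0778]  P^-=[0.7847 0.0174; 0.0174 0.6338]  S=[1.3256 0.0278; 0.0278 1.2257]  K=[0.5858 0.1353; -0.1174 0.5227]  nu=[-1.6779, -2.1172]  x^+=[1.9178, 1.1680]  P^+=[0.3029 0.0138; 0.0138 0.2840]
step 3: x^-=[2.1220, 1.5533]  P^-=[0.6860 0.0312; 0.0312 0.5238]  S=[1.2132 0.0476; 0.0476 1.1172]  K=[0.5538 0.1332; -0.1011 0.4791]  nu=[-0.1337, -2.9890]  x^+=[1.6497, 0.1349]  P^+=[0.2871 0.0158; 0.0158 0.2597]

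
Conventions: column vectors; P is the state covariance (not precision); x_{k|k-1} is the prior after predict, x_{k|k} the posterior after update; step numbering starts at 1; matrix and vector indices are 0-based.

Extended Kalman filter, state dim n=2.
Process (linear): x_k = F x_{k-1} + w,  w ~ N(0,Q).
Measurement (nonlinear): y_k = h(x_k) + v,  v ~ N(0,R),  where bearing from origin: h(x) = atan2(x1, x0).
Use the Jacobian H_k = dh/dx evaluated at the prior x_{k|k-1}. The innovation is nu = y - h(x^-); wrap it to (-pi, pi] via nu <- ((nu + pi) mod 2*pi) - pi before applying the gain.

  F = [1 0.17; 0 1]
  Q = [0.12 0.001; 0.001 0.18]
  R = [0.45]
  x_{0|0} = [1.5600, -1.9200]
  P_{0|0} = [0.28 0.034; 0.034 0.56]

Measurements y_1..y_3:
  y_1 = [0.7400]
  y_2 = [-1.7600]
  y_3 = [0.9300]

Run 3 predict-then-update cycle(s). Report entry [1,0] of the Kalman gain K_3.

step 1: x^-=[1.2336, -1.9200]  P^-=[0.4277 0.1302; 0.1302 0.7400]  H_jac=[0.3687 0.2369]  S=[0.5724]  K=[0.3294; 0.3901]  nu=[1.7397]  x^+=[1.8066, -1.2414]  P^+=[0.3656 0.0567; 0.0567 0.6529]
step 2: x^-=[1.5956, -1.2414]  P^-=[0.5238 0.1687; 0.1687 0.8329]  H_jac=[0.3037 0.3904]  S=[0.6653]  K=[0.3381; 0.5658]  nu=[-1.0988]  x^+=[1.2241, -1.8631]  P^+=[0.4477 0.0414; 0.0414 0.6199]
step 3: x^-=[0.9073, -1.8631]  P^-=[0.5997 0.1478; 0.1478 0.7999]  H_jac=[0.4338 0.2113]  S=[0.6257]  K=[0.4657; 0.3726]  nu=[2.0476]  x^+=[1.8610, -1.1001]  P^+=[0.4640 0.0392; 0.0392 0.7131]

K[1,0] = 0.3726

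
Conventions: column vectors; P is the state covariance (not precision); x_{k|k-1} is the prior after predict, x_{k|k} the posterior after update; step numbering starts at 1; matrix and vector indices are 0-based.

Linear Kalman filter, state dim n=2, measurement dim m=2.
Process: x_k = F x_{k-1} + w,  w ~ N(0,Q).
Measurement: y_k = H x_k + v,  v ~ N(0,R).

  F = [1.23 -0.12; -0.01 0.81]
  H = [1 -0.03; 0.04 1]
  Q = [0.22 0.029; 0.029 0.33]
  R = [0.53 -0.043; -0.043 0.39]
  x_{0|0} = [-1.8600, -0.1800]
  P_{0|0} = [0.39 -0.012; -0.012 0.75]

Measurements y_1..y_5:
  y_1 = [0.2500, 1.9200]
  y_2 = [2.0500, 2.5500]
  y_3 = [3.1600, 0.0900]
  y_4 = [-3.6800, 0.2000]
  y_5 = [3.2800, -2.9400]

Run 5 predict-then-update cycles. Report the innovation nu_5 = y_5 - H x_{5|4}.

innov = [4.5449, -3.1657]

step 1: x^-=[-2.2662, -0.1272]  P^-=[0.8244 -0.0607; -0.0607 0.8223]  S=[1.3588 -0.0953; -0.0953 1.2088]  K=[0.6098 0.0252; -0.0153 0.6771]  nu=[2.5124, 2.1378]  x^+=[-0.6803, 1.2818]  P^+=[0.3212 -0.0293; -0.0293 0.2659]
step 2: x^-=[-0.9906, 1.0450]  P^-=[0.7185 -0.0300; -0.0300 0.5050]  S=[1.2507 -0.0594; -0.0594 0.8937]  K=[0.5769 0.0369; -0.0094 0.5630]  nu=[3.0719, 1.5446]  x^+=[0.8387, 1.8860]  P^+=[0.3035 -0.0225; -0.0225 0.2209]
step 3: x^-=[0.8053, 1.5192]  P^-=[0.6890 -0.0187; -0.0187 0.4753]  S=[1.2206 -0.0484; -0.0484 0.8649]  K=[0.5666 0.0419; -0.0053 0.5484]  nu=[2.4003, -1.4614]  x^+=[2.1041, 0.7051]  P^+=[0.2979 -0.0199; -0.0199 0.2149]
step 4: x^-=[2.5034, 0.5501]  P^-=[0.6797 -0.0154; -0.0154 0.4713]  S=[1.2110 -0.0454; -0.0454 0.8612]  K=[0.5632 0.0433; -0.0039 0.5464]  nu=[-6.1669, -0.4503]  x^+=[-0.9896, 0.3285]  P^+=[0.2961 -0.0192; -0.0192 0.2140]
step 5: x^-=[-1.2566, 0.2760]  P^-=[0.6767 -0.0146; -0.0146 0.4708]  S=[1.2080 -0.0446; -0.0446 0.8607]  K=[0.5622 0.0437; -0.0036 0.5461]  nu=[4.5449, -3.1657]  x^+=[1.1601, -1.4691]  P^+=[0.2955 -0.0190; -0.0190 0.2139]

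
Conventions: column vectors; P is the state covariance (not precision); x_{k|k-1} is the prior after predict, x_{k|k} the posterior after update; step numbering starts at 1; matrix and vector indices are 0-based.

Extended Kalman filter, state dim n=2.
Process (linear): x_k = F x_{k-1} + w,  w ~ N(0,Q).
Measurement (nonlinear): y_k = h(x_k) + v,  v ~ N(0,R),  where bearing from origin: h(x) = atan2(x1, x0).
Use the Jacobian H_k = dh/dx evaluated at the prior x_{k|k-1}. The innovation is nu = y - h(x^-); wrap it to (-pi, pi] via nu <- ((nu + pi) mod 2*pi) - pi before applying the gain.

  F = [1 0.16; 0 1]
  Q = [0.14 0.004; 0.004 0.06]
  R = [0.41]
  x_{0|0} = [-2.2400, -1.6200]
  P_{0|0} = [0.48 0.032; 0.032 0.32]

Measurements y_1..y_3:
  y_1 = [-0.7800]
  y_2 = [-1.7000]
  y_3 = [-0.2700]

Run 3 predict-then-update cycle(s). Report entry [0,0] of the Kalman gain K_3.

K[0,0] = 0.2811

step 1: x^-=[-2.4992, -1.6200]  P^-=[0.6384 0.0872; 0.0872 0.3800]  H_jac=[0.1826 -0.2817]  S=[0.4525]  K=[0.2034; -0.2014]  nu=[1.7865]  x^+=[-2.1359, -1.9798]  P^+=[0.6197 0.1057; 0.1057 0.3616]
step 2: x^-=[-2.4526, -1.9798]  P^-=[0.8028 0.1676; 0.1676 0.4216]  H_jac=[0.1993 -0.2469]  S=[0.4511]  K=[0.2629; -0.1567]  nu=[0.7625]  x^+=[-2.2522, -2.0993]  P^+=[0.7716 0.1862; 0.1862 0.4106]
step 3: x^-=[-2.5880, -2.0993]  P^-=[0.9817 0.2559; 0.2559 0.4706]  H_jac=[0.1890 -0.2331]  S=[0.4481]  K=[0.2811; -0.1368]  nu=[2.1901]  x^+=[-1.9724, -2.3989]  P^+=[0.9463 0.2731; 0.2731 0.4622]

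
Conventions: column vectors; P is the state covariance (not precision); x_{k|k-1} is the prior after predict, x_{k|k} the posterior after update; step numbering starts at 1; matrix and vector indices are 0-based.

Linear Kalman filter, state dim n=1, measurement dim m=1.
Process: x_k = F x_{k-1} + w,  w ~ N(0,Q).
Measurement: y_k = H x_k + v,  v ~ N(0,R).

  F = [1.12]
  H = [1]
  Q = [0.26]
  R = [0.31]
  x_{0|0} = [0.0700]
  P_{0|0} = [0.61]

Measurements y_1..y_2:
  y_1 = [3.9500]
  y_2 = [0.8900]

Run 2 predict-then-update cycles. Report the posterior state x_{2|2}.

step 1: x^-=[0.0784]  P^-=[1.0252]  S=[1.3352]  K=[0.7678]  nu=[3.8716]  x^+=[3.0511]  P^+=[0.2380]
step 2: x^-=[3.4172]  P^-=[0.5586]  S=[0.8686]  K=[0.6431]  nu=[-2.5272]  x^+=[1.7920]  P^+=[0.1994]

x_post = [1.7920]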